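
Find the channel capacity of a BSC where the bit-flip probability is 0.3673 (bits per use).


H(p) = -p*log2(p) - (1-p)*log2(1-p) = -0.3673*log2(0.3673) - 0.6327*log2(0.6327) = 0.530737 + 0.417839 = 0.9486. C = 1 - H(p) = 1 - 0.9486 = 0.0514

0.0514 bits


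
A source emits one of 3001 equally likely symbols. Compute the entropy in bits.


H = log2(n) = log2(3001) = 11.5512

11.5512 bits


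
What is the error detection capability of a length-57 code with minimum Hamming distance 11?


Detection capability = d_min - 1 = 11 - 1 = 10

10 errors


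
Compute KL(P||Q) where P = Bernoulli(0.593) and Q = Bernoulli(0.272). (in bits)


KL = p*log2(p/q) + (1-p)*log2((1-p)/(1-q)) = 0.593*log2(0.593/0.272) + 0.407*log2(0.407/0.728) = 0.3253

0.3253 bits


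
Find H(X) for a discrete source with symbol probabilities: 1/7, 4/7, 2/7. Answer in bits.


H = -sum(p_i * log2(p_i)). Terms: -(1/7)*log2(1/7) = 0.401051; -(4/7)*log2(4/7) = 0.461346; -(2/7)*log2(2/7) = 0.516387. H = 0.401051 + 0.461346 + 0.516387 = 1.3788

1.3788 bits


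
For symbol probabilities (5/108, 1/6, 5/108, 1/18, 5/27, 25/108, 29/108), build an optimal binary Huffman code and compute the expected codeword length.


Huffman construction (repeatedly merge the two least-probable nodes; each merge adds 1 bit to every symbol beneath it): 5/108 + 5/108 = 5/54; 1/18 + 5/54 = 4/27; 4/27 + 1/6 = 17/54; 5/27 + 25/108 = 5/12; 29/108 + 17/54 = 7/12; 5/12 + 7/12 = 1. Resulting codeword lengths (in the order the probabilities were given): (5, 3, 5, 4, 2, 2, 2). L_avg = sum(p_i * l_i) = 5/108*5 + 1/6*3 + 5/108*5 + 1/18*4 + 5/27*2 + 25/108*2 + 29/108*2 = 23/9 = 2.5556

2.5556 bits


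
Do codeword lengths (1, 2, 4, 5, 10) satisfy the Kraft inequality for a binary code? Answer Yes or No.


Kraft sum = sum(2^(-l_i)) = 0.8447, need <= 1. Result: satisfied (a binary prefix-free code with these lengths exists)

Yes


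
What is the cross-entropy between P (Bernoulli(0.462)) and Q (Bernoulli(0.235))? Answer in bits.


H(P,Q) = -p*log2(q) - (1-p)*log2(1-q). -0.462*log2(0.235) = 0.965242; -0.538*log2(0.765) = 0.207920. H(P,Q) = 0.965242 + 0.207920 = 1.1732

1.1732 bits


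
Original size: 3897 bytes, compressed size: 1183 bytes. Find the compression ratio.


Ratio = original / compressed = 3897 / 1183 = 3.2942

3.2942


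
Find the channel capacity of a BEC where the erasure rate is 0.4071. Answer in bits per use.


C = 1 - epsilon = 1 - 0.4071 = 0.5929

0.5929 bits


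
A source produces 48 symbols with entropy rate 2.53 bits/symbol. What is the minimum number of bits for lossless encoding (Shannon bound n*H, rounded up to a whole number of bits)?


Minimum bits >= n * H = 48 * 2.53 = 121.44, rounded up to a whole number of bits = 122

122 bits


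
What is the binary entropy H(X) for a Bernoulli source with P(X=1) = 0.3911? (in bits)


H = -p*log2(p) - (1-p)*log2(1-p). -0.3911*log2(0.3911) = 0.529702; -0.6089*log2(0.6089) = 0.435804. H = 0.529702 + 0.435804 = 0.9655

0.9655 bits


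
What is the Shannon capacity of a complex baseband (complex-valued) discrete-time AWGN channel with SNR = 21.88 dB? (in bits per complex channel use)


SNR_linear = 10^(21.88/10) = 154.17; C = log2(1 + SNR_linear) = log2(1 + 154.17) = 7.2777

7.2777 bits/channel use


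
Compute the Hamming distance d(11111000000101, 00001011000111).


Count differing positions: ^ ^ ^ ^ . . ^ ^ . . . . ^ . = 7 differences

7


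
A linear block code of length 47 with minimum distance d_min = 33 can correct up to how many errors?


Correction capability = floor((d-1)/2) = floor((33-1)/2) = 16

16 errors


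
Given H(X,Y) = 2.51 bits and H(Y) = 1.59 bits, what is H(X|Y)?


H(X|Y) = H(X,Y) - H(Y) = 2.51 - 1.59 = 0.92

0.92 bits


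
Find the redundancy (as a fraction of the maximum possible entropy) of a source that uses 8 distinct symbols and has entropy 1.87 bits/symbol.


H_max = log2(K) = log2(8) = 3.0 bits/symbol. Redundancy = 1 - H/H_max = 1 - 1.87/3.0 = 1 - 0.6233 = 0.3767

0.3767


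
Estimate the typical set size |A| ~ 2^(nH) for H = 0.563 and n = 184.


log2|A_typical| = nH = 184 * 0.563 = 103.592, so |A_typical| ~ 2^103.592 = 1.529e+31

1.529e+31


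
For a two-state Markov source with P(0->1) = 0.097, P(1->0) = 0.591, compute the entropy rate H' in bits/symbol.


Stationary distribution: pi_0 = p10/(p01+p10) = 0.859, pi_1 = 0.141. Entropy rate H' = pi_0*H(p01) + pi_1*H(p10) = 0.859*0.4594 + 0.141*0.976 = 0.5322

0.5322 bits/symbol


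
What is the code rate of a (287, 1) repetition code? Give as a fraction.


Rate = k/n = 1/287

1/287


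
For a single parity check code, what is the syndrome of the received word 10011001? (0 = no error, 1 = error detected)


Syndrome = XOR of all bits = 1 XOR 0 XOR 0 XOR 1 XOR 1 XOR 0 XOR 0 XOR 1 = 0

0


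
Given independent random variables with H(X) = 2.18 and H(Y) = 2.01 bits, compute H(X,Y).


For independent variables, H(X,Y) = H(X) + H(Y) = 2.18 + 2.01 = 4.19

4.19 bits


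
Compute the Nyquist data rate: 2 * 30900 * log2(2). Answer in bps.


Rate = 2 * B * log2(M) = 2 * 30900 * 1.0 = 61800.0

61800.0 bps


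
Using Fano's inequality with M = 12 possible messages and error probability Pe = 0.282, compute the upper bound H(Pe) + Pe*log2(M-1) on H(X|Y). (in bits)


H(Pe) = -Pe*log2(Pe) - (1-Pe)*log2(1-Pe) = -0.282*log2(0.282) - 0.718*log2(0.718) = 0.514998 + 0.343164 = 0.8582. Pe*log2(M-1) = 0.282*log2(11) = 0.975560. Bound = H(Pe) + Pe*log2(M-1) = 0.514998 + 0.343164 + 0.975560 = 1.8337

1.8337 bits


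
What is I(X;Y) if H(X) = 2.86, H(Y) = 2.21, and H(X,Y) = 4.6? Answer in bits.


I(X;Y) = H(X) + H(Y) - H(X,Y) = 2.86 + 2.21 - 4.6 = 0.47

0.47 bits


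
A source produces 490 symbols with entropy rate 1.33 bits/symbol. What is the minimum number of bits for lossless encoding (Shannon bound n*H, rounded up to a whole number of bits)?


Minimum bits >= n * H = 490 * 1.33 = 651.7, rounded up to a whole number of bits = 652

652 bits


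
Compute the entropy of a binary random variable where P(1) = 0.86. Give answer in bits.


H = -p*log2(p) - (1-p)*log2(1-p). -0.86*log2(0.86) = 0.187129; -0.14*log2(0.14) = 0.397110. H = 0.187129 + 0.397110 = 0.5842

0.5842 bits


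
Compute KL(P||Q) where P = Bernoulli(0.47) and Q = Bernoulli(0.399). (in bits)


KL = p*log2(p/q) + (1-p)*log2((1-p)/(1-q)) = 0.47*log2(0.47/0.399) + 0.53*log2(0.53/0.601) = 0.0149

0.0149 bits


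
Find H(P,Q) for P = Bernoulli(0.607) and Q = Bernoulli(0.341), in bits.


H(P,Q) = -p*log2(q) - (1-p)*log2(1-q). -0.607*log2(0.341) = 0.942159; -0.393*log2(0.659) = 0.236448. H(P,Q) = 0.942159 + 0.236448 = 1.1786

1.1786 bits


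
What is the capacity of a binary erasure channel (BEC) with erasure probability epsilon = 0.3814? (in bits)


C = 1 - epsilon = 1 - 0.3814 = 0.6186

0.6186 bits


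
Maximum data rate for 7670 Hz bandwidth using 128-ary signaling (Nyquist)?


Rate = 2 * B * log2(M) = 2 * 7670 * 7.0 = 107380.0

107380.0 bps


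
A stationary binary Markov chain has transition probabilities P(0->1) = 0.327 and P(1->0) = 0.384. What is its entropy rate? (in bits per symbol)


Stationary distribution: pi_0 = p10/(p01+p10) = 0.5401, pi_1 = 0.4599. Entropy rate H' = pi_0*H(p01) + pi_1*H(p10) = 0.5401*0.9118 + 0.4599*0.9608 = 0.9344

0.9344 bits/symbol


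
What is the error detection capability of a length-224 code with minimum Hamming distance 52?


Detection capability = d_min - 1 = 52 - 1 = 51

51 errors


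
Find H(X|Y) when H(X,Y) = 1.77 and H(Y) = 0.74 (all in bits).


H(X|Y) = H(X,Y) - H(Y) = 1.77 - 0.74 = 1.03

1.03 bits


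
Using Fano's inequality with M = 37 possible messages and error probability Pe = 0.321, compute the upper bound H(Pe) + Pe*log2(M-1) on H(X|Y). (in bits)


H(Pe) = -Pe*log2(Pe) - (1-Pe)*log2(1-Pe) = -0.321*log2(0.321) - 0.679*log2(0.679) = 0.526233 + 0.379233 = 0.9055. Pe*log2(M-1) = 0.321*log2(36) = 1.659546. Bound = H(Pe) + Pe*log2(M-1) = 0.526233 + 0.379233 + 1.659546 = 2.565

2.565 bits


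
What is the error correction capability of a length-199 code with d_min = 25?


Correction capability = floor((d-1)/2) = floor((25-1)/2) = 12

12 errors


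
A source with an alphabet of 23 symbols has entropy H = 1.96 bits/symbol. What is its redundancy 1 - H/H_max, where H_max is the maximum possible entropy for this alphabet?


H_max = log2(K) = log2(23) = 4.5236 bits/symbol. Redundancy = 1 - H/H_max = 1 - 1.96/4.5236 = 1 - 0.4333 = 0.5667

0.5667


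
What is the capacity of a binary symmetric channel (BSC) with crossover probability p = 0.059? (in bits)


H(p) = -p*log2(p) - (1-p)*log2(1-p) = -0.059*log2(0.059) - 0.941*log2(0.941) = 0.240905 + 0.082557 = 0.3235. C = 1 - H(p) = 1 - 0.3235 = 0.6765

0.6765 bits


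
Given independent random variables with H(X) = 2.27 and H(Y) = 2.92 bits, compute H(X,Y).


For independent variables, H(X,Y) = H(X) + H(Y) = 2.27 + 2.92 = 5.19

5.19 bits


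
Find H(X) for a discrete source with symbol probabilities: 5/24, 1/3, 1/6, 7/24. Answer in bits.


H = -sum(p_i * log2(p_i)). Terms: -(5/24)*log2(5/24) = 0.471466; -(1/3)*log2(1/3) = 0.528321; -(1/6)*log2(1/6) = 0.430827; -(7/24)*log2(7/24) = 0.518469. H = 0.471466 + 0.528321 + 0.430827 + 0.518469 = 1.9491

1.9491 bits


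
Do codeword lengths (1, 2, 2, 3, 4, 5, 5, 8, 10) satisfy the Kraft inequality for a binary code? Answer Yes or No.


Kraft sum = sum(2^(-l_i)) = 1.2549, need <= 1. Result: violated (a binary prefix-free code with these lengths cannot exist)

No


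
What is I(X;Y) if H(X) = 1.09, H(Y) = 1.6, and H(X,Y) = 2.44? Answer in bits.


I(X;Y) = H(X) + H(Y) - H(X,Y) = 1.09 + 1.6 - 2.44 = 0.25

0.25 bits


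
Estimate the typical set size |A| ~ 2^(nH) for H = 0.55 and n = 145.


log2|A_typical| = nH = 145 * 0.55 = 79.75, so |A_typical| ~ 2^79.75 = 1.017e+24

1.017e+24


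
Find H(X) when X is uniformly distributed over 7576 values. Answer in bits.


H = log2(n) = log2(7576) = 12.8872

12.8872 bits


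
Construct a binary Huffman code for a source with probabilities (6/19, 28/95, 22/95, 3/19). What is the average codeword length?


Huffman construction (repeatedly merge the two least-probable nodes; each merge adds 1 bit to every symbol beneath it): 3/19 + 22/95 = 37/95; 28/95 + 6/19 = 58/95; 37/95 + 58/95 = 1. Resulting codeword lengths (in the order the probabilities were given): (2, 2, 2, 2). L_avg = sum(p_i * l_i) = 6/19*2 + 28/95*2 + 22/95*2 + 3/19*2 = 2

2.0 bits


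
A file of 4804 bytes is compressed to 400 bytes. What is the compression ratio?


Ratio = original / compressed = 4804 / 400 = 12.01

12.01


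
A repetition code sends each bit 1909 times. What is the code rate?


Rate = k/n = 1/1909

1/1909


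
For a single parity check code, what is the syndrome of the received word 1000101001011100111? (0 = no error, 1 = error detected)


Syndrome = XOR of all bits = 1 XOR 0 XOR 0 XOR 0 XOR 1 XOR 0 XOR 1 XOR 0 XOR 0 XOR 1 XOR 0 XOR 1 XOR 1 XOR 1 XOR 0 XOR 0 XOR 1 XOR 1 XOR 1 = 0

0


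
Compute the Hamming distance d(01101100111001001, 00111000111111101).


Count differing positions: . ^ . ^ . ^ . . . . . ^ ^ . ^ . . = 6 differences

6


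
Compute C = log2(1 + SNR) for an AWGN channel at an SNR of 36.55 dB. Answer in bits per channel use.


SNR_linear = 10^(36.55/10) = 4518.5594; C = log2(1 + SNR_linear) = log2(1 + 4518.5594) = 12.142

12.142 bits/channel use


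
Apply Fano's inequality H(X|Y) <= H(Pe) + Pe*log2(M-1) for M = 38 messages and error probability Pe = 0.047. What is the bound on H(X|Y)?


H(Pe) = -Pe*log2(Pe) - (1-Pe)*log2(1-Pe) = -0.047*log2(0.047) - 0.953*log2(0.953) = 0.207326 + 0.066188 = 0.2735. Pe*log2(M-1) = 0.047*log2(37) = 0.244844. Bound = H(Pe) + Pe*log2(M-1) = 0.207326 + 0.066188 + 0.244844 = 0.5184

0.5184 bits


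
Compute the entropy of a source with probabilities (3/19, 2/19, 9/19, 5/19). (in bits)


H = -sum(p_i * log2(p_i)). Terms: -(3/19)*log2(3/19) = 0.420468; -(2/19)*log2(2/19) = 0.341887; -(9/19)*log2(9/19) = 0.510633; -(5/19)*log2(5/19) = 0.506842. H = 0.420468 + 0.341887 + 0.510633 + 0.506842 = 1.7798

1.7798 bits


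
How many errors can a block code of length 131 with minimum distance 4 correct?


Correction capability = floor((d-1)/2) = floor((4-1)/2) = 1

1 errors


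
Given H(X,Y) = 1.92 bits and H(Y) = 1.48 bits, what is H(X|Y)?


H(X|Y) = H(X,Y) - H(Y) = 1.92 - 1.48 = 0.44

0.44 bits


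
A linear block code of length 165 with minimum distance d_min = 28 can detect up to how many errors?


Detection capability = d_min - 1 = 28 - 1 = 27

27 errors


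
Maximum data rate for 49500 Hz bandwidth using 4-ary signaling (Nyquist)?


Rate = 2 * B * log2(M) = 2 * 49500 * 2.0 = 198000.0

198000.0 bps


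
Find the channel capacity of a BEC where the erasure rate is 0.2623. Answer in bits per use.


C = 1 - epsilon = 1 - 0.2623 = 0.7377

0.7377 bits


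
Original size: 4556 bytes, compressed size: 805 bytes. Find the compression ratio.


Ratio = original / compressed = 4556 / 805 = 5.6596

5.6596


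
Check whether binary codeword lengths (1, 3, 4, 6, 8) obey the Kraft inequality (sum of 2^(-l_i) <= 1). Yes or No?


Kraft sum = sum(2^(-l_i)) = 0.707, need <= 1. Result: satisfied (a binary prefix-free code with these lengths exists)

Yes


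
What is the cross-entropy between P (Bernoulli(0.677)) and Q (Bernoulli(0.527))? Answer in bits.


H(P,Q) = -p*log2(q) - (1-p)*log2(1-q). -0.677*log2(0.527) = 0.625633; -0.323*log2(0.473) = 0.348868. H(P,Q) = 0.625633 + 0.348868 = 0.9745

0.9745 bits


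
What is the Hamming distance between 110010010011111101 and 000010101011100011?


Count differing positions: ^ ^ . . . . ^ ^ ^ . . . . ^ ^ ^ ^ . = 9 differences

9


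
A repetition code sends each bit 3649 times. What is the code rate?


Rate = k/n = 1/3649

1/3649


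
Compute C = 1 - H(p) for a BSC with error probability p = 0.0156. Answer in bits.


H(p) = -p*log2(p) - (1-p)*log2(1-p) = -0.0156*log2(0.0156) - 0.9844*log2(0.9844) = 0.093636 + 0.022330 = 0.116. C = 1 - H(p) = 1 - 0.116 = 0.884

0.884 bits


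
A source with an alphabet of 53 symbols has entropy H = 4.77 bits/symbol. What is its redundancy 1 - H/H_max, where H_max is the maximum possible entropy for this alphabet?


H_max = log2(K) = log2(53) = 5.7279 bits/symbol. Redundancy = 1 - H/H_max = 1 - 4.77/5.7279 = 1 - 0.8328 = 0.1672

0.1672


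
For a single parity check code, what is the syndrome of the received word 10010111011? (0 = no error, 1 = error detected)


Syndrome = XOR of all bits = 1 XOR 0 XOR 0 XOR 1 XOR 0 XOR 1 XOR 1 XOR 1 XOR 0 XOR 1 XOR 1 = 1

1


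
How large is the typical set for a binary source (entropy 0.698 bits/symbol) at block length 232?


log2|A_typical| = nH = 232 * 0.698 = 161.936, so |A_typical| ~ 2^161.936 = 5.592e+48

5.592e+48


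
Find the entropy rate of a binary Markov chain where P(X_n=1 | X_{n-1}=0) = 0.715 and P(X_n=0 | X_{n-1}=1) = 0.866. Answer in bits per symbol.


Stationary distribution: pi_0 = p10/(p01+p10) = 0.5478, pi_1 = 0.4522. Entropy rate H' = pi_0*H(p01) + pi_1*H(p10) = 0.5478*0.8622 + 0.4522*0.5683 = 0.7293

0.7293 bits/symbol


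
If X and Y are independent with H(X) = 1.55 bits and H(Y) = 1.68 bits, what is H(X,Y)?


For independent variables, H(X,Y) = H(X) + H(Y) = 1.55 + 1.68 = 3.23

3.23 bits


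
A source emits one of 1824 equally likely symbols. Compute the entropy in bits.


H = log2(n) = log2(1824) = 10.8329

10.8329 bits


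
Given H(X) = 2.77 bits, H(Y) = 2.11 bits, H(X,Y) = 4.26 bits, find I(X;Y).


I(X;Y) = H(X) + H(Y) - H(X,Y) = 2.77 + 2.11 - 4.26 = 0.62

0.62 bits


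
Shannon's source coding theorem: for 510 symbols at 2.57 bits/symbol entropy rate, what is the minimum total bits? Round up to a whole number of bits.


Minimum bits >= n * H = 510 * 2.57 = 1310.7, rounded up to a whole number of bits = 1311

1311 bits


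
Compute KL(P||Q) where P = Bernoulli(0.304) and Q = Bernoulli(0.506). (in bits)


KL = p*log2(p/q) + (1-p)*log2((1-p)/(1-q)) = 0.304*log2(0.304/0.506) + 0.696*log2(0.696/0.494) = 0.1208

0.1208 bits


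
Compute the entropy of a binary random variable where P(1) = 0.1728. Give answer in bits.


H = -p*log2(p) - (1-p)*log2(1-p). -0.1728*log2(0.1728) = 0.437672; -0.8272*log2(0.8272) = 0.226398. H = 0.437672 + 0.226398 = 0.6641

0.6641 bits


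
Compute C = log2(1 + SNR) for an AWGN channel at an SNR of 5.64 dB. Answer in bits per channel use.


SNR_linear = 10^(5.64/10) = 3.6644; C = log2(1 + SNR_linear) = log2(1 + 3.6644) = 2.2217

2.2217 bits/channel use


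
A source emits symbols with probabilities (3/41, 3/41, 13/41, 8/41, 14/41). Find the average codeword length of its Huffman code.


Huffman construction (repeatedly merge the two least-probable nodes; each merge adds 1 bit to every symbol beneath it): 3/41 + 3/41 = 6/41; 6/41 + 8/41 = 14/41; 13/41 + 14/41 = 27/41; 14/41 + 27/41 = 1. Resulting codeword lengths (in the order the probabilities were given): (3, 3, 2, 2, 2). L_avg = sum(p_i * l_i) = 3/41*3 + 3/41*3 + 13/41*2 + 8/41*2 + 14/41*2 = 88/41 = 2.1463

2.1463 bits


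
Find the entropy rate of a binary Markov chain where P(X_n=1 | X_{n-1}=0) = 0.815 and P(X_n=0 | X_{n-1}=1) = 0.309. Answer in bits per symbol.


Stationary distribution: pi_0 = p10/(p01+p10) = 0.2749, pi_1 = 0.7251. Entropy rate H' = pi_0*H(p01) + pi_1*H(p10) = 0.2749*0.6909 + 0.7251*0.892 = 0.8367

0.8367 bits/symbol


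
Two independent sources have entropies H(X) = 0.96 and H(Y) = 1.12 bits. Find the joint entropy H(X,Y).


For independent variables, H(X,Y) = H(X) + H(Y) = 0.96 + 1.12 = 2.08

2.08 bits


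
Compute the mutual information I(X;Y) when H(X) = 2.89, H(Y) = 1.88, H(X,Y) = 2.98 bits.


I(X;Y) = H(X) + H(Y) - H(X,Y) = 2.89 + 1.88 - 2.98 = 1.79

1.79 bits


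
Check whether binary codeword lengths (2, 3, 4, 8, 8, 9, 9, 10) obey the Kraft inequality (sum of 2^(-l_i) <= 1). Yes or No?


Kraft sum = sum(2^(-l_i)) = 0.4502, need <= 1. Result: satisfied (a binary prefix-free code with these lengths exists)

Yes


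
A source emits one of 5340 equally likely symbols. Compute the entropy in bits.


H = log2(n) = log2(5340) = 12.3826

12.3826 bits


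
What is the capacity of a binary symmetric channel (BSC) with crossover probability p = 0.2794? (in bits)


H(p) = -p*log2(p) - (1-p)*log2(1-p) = -0.2794*log2(0.2794) - 0.7206*log2(0.7206) = 0.513983 + 0.340649 = 0.8546. C = 1 - H(p) = 1 - 0.8546 = 0.1454

0.1454 bits


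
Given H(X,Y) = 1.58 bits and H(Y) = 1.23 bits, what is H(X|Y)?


H(X|Y) = H(X,Y) - H(Y) = 1.58 - 1.23 = 0.35

0.35 bits


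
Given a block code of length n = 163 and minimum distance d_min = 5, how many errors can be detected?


Detection capability = d_min - 1 = 5 - 1 = 4

4 errors


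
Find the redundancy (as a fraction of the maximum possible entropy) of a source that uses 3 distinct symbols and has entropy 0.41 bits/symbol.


H_max = log2(K) = log2(3) = 1.585 bits/symbol. Redundancy = 1 - H/H_max = 1 - 0.41/1.585 = 1 - 0.2587 = 0.7413

0.7413


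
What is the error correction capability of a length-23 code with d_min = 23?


Correction capability = floor((d-1)/2) = floor((23-1)/2) = 11

11 errors


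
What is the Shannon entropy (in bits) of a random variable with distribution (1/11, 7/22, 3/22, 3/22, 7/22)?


H = -sum(p_i * log2(p_i)). Terms: -(1/11)*log2(1/11) = 0.314494; -(7/22)*log2(7/22) = 0.525661; -(3/22)*log2(3/22) = 0.391973; -(3/22)*log2(3/22) = 0.391973; -(7/22)*log2(7/22) = 0.525661. H = 0.314494 + 0.525661 + 0.391973 + 0.391973 + 0.525661 = 2.1498

2.1498 bits


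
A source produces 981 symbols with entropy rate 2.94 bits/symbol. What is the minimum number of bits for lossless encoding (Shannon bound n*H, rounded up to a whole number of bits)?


Minimum bits >= n * H = 981 * 2.94 = 2884.14, rounded up to a whole number of bits = 2885

2885 bits


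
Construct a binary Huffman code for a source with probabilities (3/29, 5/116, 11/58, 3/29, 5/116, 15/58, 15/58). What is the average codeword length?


Huffman construction (repeatedly merge the two least-probable nodes; each merge adds 1 bit to every symbol beneath it): 5/116 + 5/116 = 5/58; 5/58 + 3/29 = 11/58; 3/29 + 11/58 = 17/58; 11/58 + 15/58 = 13/29; 15/58 + 17/58 = 16/29; 13/29 + 16/29 = 1. Resulting codeword lengths (in the order the probabilities were given): (3, 4, 3, 3, 4, 2, 2). L_avg = sum(p_i * l_i) = 3/29*3 + 5/116*4 + 11/58*3 + 3/29*3 + 5/116*4 + 15/58*2 + 15/58*2 = 149/58 = 2.569

2.569 bits


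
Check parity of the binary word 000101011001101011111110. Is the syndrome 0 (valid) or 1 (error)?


Syndrome = XOR of all bits = 0 XOR 0 XOR 0 XOR 1 XOR 0 XOR 1 XOR 0 XOR 1 XOR 1 XOR 0 XOR 0 XOR 1 XOR 1 XOR 0 XOR 1 XOR 0 XOR 1 XOR 1 XOR 1 XOR 1 XOR 1 XOR 1 XOR 1 XOR 0 = 0

0


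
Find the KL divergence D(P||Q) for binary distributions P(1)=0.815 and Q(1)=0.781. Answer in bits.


KL = p*log2(p/q) + (1-p)*log2((1-p)/(1-q)) = 0.815*log2(0.815/0.781) + 0.185*log2(0.185/0.219) = 0.0051

0.0051 bits


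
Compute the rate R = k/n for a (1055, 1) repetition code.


Rate = k/n = 1/1055

1/1055


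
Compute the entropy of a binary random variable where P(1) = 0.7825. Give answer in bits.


H = -p*log2(p) - (1-p)*log2(1-p). -0.7825*log2(0.7825) = 0.276878; -0.2175*log2(0.2175) = 0.478699. H = 0.276878 + 0.478699 = 0.7556

0.7556 bits


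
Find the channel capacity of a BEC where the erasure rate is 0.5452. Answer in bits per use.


C = 1 - epsilon = 1 - 0.5452 = 0.4548

0.4548 bits


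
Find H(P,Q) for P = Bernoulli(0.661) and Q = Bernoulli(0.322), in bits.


H(P,Q) = -p*log2(q) - (1-p)*log2(1-q). -0.661*log2(0.322) = 1.080647; -0.339*log2(0.678) = 0.190058. H(P,Q) = 1.080647 + 0.190058 = 1.2707

1.2707 bits


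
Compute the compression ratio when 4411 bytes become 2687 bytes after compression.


Ratio = original / compressed = 4411 / 2687 = 1.6416

1.6416


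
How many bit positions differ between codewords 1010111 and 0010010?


Count differing positions: ^ . . . ^ . ^ = 3 differences

3


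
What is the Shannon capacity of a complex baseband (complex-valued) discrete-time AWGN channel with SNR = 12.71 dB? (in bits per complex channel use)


SNR_linear = 10^(12.71/10) = 18.6638; C = log2(1 + SNR_linear) = log2(1 + 18.6638) = 4.2975

4.2975 bits/channel use


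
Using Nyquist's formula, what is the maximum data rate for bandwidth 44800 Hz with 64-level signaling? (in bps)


Rate = 2 * B * log2(M) = 2 * 44800 * 6.0 = 537600.0

537600.0 bps


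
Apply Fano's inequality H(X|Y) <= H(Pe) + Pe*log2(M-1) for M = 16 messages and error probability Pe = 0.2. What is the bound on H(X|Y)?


H(Pe) = -Pe*log2(Pe) - (1-Pe)*log2(1-Pe) = -0.2*log2(0.2) - 0.8*log2(0.8) = 0.464386 + 0.257542 = 0.7219. Pe*log2(M-1) = 0.2*log2(15) = 0.781378. Bound = H(Pe) + Pe*log2(M-1) = 0.464386 + 0.257542 + 0.781378 = 1.5033

1.5033 bits


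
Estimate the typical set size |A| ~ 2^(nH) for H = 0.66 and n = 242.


log2|A_typical| = nH = 242 * 0.66 = 159.72, so |A_typical| ~ 2^159.72 = 1.204e+48

1.204e+48


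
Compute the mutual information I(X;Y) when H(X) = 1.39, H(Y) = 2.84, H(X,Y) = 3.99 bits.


I(X;Y) = H(X) + H(Y) - H(X,Y) = 1.39 + 2.84 - 3.99 = 0.24

0.24 bits


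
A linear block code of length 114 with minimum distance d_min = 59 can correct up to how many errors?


Correction capability = floor((d-1)/2) = floor((59-1)/2) = 29

29 errors


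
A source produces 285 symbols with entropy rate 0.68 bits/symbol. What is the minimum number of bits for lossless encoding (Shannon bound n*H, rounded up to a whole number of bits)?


Minimum bits >= n * H = 285 * 0.68 = 193.8, rounded up to a whole number of bits = 194

194 bits


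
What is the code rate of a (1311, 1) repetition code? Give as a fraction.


Rate = k/n = 1/1311

1/1311


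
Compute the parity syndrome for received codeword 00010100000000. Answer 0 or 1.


Syndrome = XOR of all bits = 0 XOR 0 XOR 0 XOR 1 XOR 0 XOR 1 XOR 0 XOR 0 XOR 0 XOR 0 XOR 0 XOR 0 XOR 0 XOR 0 = 0

0


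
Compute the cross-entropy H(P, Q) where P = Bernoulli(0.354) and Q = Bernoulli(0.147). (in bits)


H(P,Q) = -p*log2(q) - (1-p)*log2(1-q). -0.354*log2(0.147) = 0.979204; -0.646*log2(0.853) = 0.148181. H(P,Q) = 0.979204 + 0.148181 = 1.1274

1.1274 bits


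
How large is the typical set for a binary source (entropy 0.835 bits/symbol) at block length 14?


log2|A_typical| = nH = 14 * 0.835 = 11.69, so |A_typical| ~ 2^11.69 = 3.304e+03

3.304e+03


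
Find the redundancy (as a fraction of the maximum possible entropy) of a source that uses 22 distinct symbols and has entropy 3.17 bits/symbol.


H_max = log2(K) = log2(22) = 4.4594 bits/symbol. Redundancy = 1 - H/H_max = 1 - 3.17/4.4594 = 1 - 0.7109 = 0.2891

0.2891


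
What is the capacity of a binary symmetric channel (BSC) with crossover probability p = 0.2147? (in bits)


H(p) = -p*log2(p) - (1-p)*log2(1-p) = -0.2147*log2(0.2147) - 0.7853*log2(0.7853) = 0.476549 + 0.273822 = 0.7504. C = 1 - H(p) = 1 - 0.7504 = 0.2496

0.2496 bits


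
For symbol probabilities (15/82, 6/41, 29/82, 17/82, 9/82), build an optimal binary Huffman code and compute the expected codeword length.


Huffman construction (repeatedly merge the two least-probable nodes; each merge adds 1 bit to every symbol beneath it): 9/82 + 6/41 = 21/82; 15/82 + 17/82 = 16/41; 21/82 + 29/82 = 25/41; 16/41 + 25/41 = 1. Resulting codeword lengths (in the order the probabilities were given): (2, 3, 2, 2, 3). L_avg = sum(p_i * l_i) = 15/82*2 + 6/41*3 + 29/82*2 + 17/82*2 + 9/82*3 = 185/82 = 2.2561

2.2561 bits


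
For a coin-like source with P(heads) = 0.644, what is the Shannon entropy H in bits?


H = -p*log2(p) - (1-p)*log2(1-p). -0.644*log2(0.644) = 0.408855; -0.356*log2(0.356) = 0.530458. H = 0.408855 + 0.530458 = 0.9393

0.9393 bits


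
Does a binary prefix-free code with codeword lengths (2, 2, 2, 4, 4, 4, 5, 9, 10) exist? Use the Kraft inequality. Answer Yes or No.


Kraft sum = sum(2^(-l_i)) = 0.9717, need <= 1. Result: satisfied (a binary prefix-free code with these lengths exists)

Yes


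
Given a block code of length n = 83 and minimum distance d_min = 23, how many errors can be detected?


Detection capability = d_min - 1 = 23 - 1 = 22

22 errors


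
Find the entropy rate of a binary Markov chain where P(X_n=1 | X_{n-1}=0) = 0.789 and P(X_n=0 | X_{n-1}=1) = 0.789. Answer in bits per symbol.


Stationary distribution: pi_0 = p10/(p01+p10) = 0.5, pi_1 = 0.5. Entropy rate H' = pi_0*H(p01) + pi_1*H(p10) = 0.5*0.7434 + 0.5*0.7434 = 0.7434

0.7434 bits/symbol


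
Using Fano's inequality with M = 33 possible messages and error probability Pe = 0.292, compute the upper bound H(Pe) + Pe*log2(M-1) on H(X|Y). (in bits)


H(Pe) = -Pe*log2(Pe) - (1-Pe)*log2(1-Pe) = -0.292*log2(0.292) - 0.708*log2(0.708) = 0.518580 + 0.352711 = 0.8713. Pe*log2(M-1) = 0.292*log2(32) = 1.460000. Bound = H(Pe) + Pe*log2(M-1) = 0.518580 + 0.352711 + 1.460000 = 2.3313

2.3313 bits


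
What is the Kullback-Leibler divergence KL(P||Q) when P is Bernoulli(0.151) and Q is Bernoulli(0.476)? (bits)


KL = p*log2(p/q) + (1-p)*log2((1-p)/(1-q)) = 0.151*log2(0.151/0.476) + 0.849*log2(0.849/0.524) = 0.341

0.341 bits


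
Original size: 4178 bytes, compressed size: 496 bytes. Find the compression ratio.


Ratio = original / compressed = 4178 / 496 = 8.4234

8.4234


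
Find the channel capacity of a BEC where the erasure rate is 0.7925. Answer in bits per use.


C = 1 - epsilon = 1 - 0.7925 = 0.2075

0.2075 bits


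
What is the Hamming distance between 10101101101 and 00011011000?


Count differing positions: ^ . ^ ^ . ^ ^ . ^ . ^ = 7 differences

7


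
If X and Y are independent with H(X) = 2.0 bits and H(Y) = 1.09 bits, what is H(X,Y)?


For independent variables, H(X,Y) = H(X) + H(Y) = 2.0 + 1.09 = 3.09

3.09 bits


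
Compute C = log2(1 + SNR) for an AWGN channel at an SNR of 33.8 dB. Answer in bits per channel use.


SNR_linear = 10^(33.8/10) = 2398.8329; C = log2(1 + SNR_linear) = log2(1 + 2398.8329) = 11.2287

11.2287 bits/channel use


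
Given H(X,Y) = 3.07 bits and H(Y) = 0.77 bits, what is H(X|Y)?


H(X|Y) = H(X,Y) - H(Y) = 3.07 - 0.77 = 2.3

2.3 bits


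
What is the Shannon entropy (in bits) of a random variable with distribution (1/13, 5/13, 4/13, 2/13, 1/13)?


H = -sum(p_i * log2(p_i)). Terms: -(1/13)*log2(1/13) = 0.284649; -(5/13)*log2(5/13) = 0.530197; -(4/13)*log2(4/13) = 0.523212; -(2/13)*log2(2/13) = 0.415452; -(1/13)*log2(1/13) = 0.284649. H = 0.284649 + 0.530197 + 0.523212 + 0.415452 + 0.284649 = 2.0382

2.0382 bits


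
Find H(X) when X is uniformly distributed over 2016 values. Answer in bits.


H = log2(n) = log2(2016) = 10.9773

10.9773 bits


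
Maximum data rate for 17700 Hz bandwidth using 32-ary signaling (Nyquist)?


Rate = 2 * B * log2(M) = 2 * 17700 * 5.0 = 177000.0

177000.0 bps


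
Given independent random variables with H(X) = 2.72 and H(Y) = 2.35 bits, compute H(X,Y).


For independent variables, H(X,Y) = H(X) + H(Y) = 2.72 + 2.35 = 5.07

5.07 bits


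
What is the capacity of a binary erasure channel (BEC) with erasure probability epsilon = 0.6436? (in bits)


C = 1 - epsilon = 1 - 0.6436 = 0.3564

0.3564 bits


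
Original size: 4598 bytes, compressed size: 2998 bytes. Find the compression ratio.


Ratio = original / compressed = 4598 / 2998 = 1.5337

1.5337


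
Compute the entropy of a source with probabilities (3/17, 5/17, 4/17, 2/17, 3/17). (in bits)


H = -sum(p_i * log2(p_i)). Terms: -(3/17)*log2(3/17) = 0.441618; -(5/17)*log2(5/17) = 0.519275; -(4/17)*log2(4/17) = 0.491168; -(2/17)*log2(2/17) = 0.363231; -(3/17)*log2(3/17) = 0.441618. H = 0.441618 + 0.519275 + 0.491168 + 0.363231 + 0.441618 = 2.2569

2.2569 bits


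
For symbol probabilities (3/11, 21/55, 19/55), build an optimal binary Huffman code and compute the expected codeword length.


Huffman construction (repeatedly merge the two least-probable nodes; each merge adds 1 bit to every symbol beneath it): 3/11 + 19/55 = 34/55; 21/55 + 34/55 = 1. Resulting codeword lengths (in the order the probabilities were given): (2, 1, 2). L_avg = sum(p_i * l_i) = 3/11*2 + 21/55*1 + 19/55*2 = 89/55 = 1.6182

1.6182 bits


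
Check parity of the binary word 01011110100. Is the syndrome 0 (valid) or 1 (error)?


Syndrome = XOR of all bits = 0 XOR 1 XOR 0 XOR 1 XOR 1 XOR 1 XOR 1 XOR 0 XOR 1 XOR 0 XOR 0 = 0

0


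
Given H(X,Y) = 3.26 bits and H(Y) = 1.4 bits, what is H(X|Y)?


H(X|Y) = H(X,Y) - H(Y) = 3.26 - 1.4 = 1.86

1.86 bits


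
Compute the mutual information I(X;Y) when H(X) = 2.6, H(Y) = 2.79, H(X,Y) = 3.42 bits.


I(X;Y) = H(X) + H(Y) - H(X,Y) = 2.6 + 2.79 - 3.42 = 1.97

1.97 bits


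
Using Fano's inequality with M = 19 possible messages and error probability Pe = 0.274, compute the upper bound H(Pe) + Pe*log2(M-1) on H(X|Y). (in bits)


H(Pe) = -Pe*log2(Pe) - (1-Pe)*log2(1-Pe) = -0.274*log2(0.274) - 0.726*log2(0.726) = 0.511764 + 0.335382 = 0.8471. Pe*log2(M-1) = 0.274*log2(18) = 1.142559. Bound = H(Pe) + Pe*log2(M-1) = 0.511764 + 0.335382 + 1.142559 = 1.9897

1.9897 bits


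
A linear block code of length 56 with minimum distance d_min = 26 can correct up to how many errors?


Correction capability = floor((d-1)/2) = floor((26-1)/2) = 12

12 errors


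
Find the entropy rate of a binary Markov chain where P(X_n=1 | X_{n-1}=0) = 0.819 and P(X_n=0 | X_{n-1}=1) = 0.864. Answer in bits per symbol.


Stationary distribution: pi_0 = p10/(p01+p10) = 0.5134, pi_1 = 0.4866. Entropy rate H' = pi_0*H(p01) + pi_1*H(p10) = 0.5134*0.6823 + 0.4866*0.5737 = 0.6294

0.6294 bits/symbol


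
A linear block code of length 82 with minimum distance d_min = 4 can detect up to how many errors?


Detection capability = d_min - 1 = 4 - 1 = 3

3 errors


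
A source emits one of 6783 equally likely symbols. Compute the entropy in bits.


H = log2(n) = log2(6783) = 12.7277

12.7277 bits


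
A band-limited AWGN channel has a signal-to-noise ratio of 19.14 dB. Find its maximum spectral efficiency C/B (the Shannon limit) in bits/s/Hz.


SNR_linear = 10^(19.14/10) = 82.0352; C/B = log2(1 + SNR_linear) = log2(1 + 82.0352) = 6.3757

6.3757 bits/s/Hz


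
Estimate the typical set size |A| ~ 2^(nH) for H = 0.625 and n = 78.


log2|A_typical| = nH = 78 * 0.625 = 48.75, so |A_typical| ~ 2^48.75 = 4.734e+14

4.734e+14


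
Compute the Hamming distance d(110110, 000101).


Count differing positions: ^ ^ . . ^ ^ = 4 differences

4


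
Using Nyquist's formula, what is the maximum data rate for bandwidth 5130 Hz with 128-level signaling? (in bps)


Rate = 2 * B * log2(M) = 2 * 5130 * 7.0 = 71820.0

71820.0 bps


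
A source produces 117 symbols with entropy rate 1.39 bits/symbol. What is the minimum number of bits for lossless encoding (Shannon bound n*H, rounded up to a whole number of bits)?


Minimum bits >= n * H = 117 * 1.39 = 162.63, rounded up to a whole number of bits = 163

163 bits


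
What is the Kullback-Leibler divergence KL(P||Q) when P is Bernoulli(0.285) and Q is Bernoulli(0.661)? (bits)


KL = p*log2(p/q) + (1-p)*log2((1-p)/(1-q)) = 0.285*log2(0.285/0.661) + 0.715*log2(0.715/0.339) = 0.4239

0.4239 bits


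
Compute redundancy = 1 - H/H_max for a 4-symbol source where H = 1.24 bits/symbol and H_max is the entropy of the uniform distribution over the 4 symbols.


H_max = log2(K) = log2(4) = 2.0 bits/symbol. Redundancy = 1 - H/H_max = 1 - 1.24/2.0 = 1 - 0.62 = 0.38

0.38


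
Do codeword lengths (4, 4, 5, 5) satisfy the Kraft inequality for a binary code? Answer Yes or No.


Kraft sum = sum(2^(-l_i)) = 0.1875, need <= 1. Result: satisfied (a binary prefix-free code with these lengths exists)

Yes


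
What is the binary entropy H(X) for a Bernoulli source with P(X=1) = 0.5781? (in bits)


H = -p*log2(p) - (1-p)*log2(1-p). -0.5781*log2(0.5781) = 0.457051; -0.4219*log2(0.4219) = 0.525277. H = 0.457051 + 0.525277 = 0.9823

0.9823 bits


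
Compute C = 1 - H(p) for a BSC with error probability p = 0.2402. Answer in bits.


H(p) = -p*log2(p) - (1-p)*log2(1-p) = -0.2402*log2(0.2402) - 0.7598*log2(0.7598) = 0.494258 + 0.301115 = 0.7954. C = 1 - H(p) = 1 - 0.7954 = 0.2046

0.2046 bits


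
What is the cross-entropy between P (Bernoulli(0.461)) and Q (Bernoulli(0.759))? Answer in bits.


H(P,Q) = -p*log2(q) - (1-p)*log2(1-q). -0.461*log2(0.759) = 0.183399; -0.539*log2(0.241) = 1.106510. H(P,Q) = 0.183399 + 1.106510 = 1.2899

1.2899 bits


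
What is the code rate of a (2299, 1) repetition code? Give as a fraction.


Rate = k/n = 1/2299

1/2299


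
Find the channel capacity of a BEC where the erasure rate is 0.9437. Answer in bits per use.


C = 1 - epsilon = 1 - 0.9437 = 0.0563

0.0563 bits


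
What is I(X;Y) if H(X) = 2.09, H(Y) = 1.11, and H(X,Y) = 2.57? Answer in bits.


I(X;Y) = H(X) + H(Y) - H(X,Y) = 2.09 + 1.11 - 2.57 = 0.63

0.63 bits


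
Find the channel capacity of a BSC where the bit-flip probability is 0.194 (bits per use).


H(p) = -p*log2(p) - (1-p)*log2(1-p) = -0.194*log2(0.194) - 0.806*log2(0.806) = 0.458979 + 0.250785 = 0.7098. C = 1 - H(p) = 1 - 0.7098 = 0.2902

0.2902 bits


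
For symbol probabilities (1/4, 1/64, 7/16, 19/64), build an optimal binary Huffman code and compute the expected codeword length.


Huffman construction (repeatedly merge the two least-probable nodes; each merge adds 1 bit to every symbol beneath it): 1/64 + 1/4 = 17/64; 17/64 + 19/64 = 9/16; 7/16 + 9/16 = 1. Resulting codeword lengths (in the order the probabilities were given): (3, 3, 1, 2). L_avg = sum(p_i * l_i) = 1/4*3 + 1/64*3 + 7/16*1 + 19/64*2 = 117/64 = 1.8281

1.8281 bits


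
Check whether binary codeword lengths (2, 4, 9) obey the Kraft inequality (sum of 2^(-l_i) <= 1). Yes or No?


Kraft sum = sum(2^(-l_i)) = 0.3145, need <= 1. Result: satisfied (a binary prefix-free code with these lengths exists)

Yes


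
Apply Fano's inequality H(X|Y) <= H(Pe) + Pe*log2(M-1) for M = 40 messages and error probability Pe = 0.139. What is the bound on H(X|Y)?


H(Pe) = -Pe*log2(Pe) - (1-Pe)*log2(1-Pe) = -0.139*log2(0.139) - 0.861*log2(0.861) = 0.395711 + 0.185903 = 0.5816. Pe*log2(M-1) = 0.139*log2(39) = 0.734671. Bound = H(Pe) + Pe*log2(M-1) = 0.395711 + 0.185903 + 0.734671 = 1.3163

1.3163 bits


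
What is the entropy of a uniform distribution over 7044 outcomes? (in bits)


H = log2(n) = log2(7044) = 12.7822

12.7822 bits


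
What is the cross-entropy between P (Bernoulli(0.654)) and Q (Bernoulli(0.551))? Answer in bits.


H(P,Q) = -p*log2(q) - (1-p)*log2(1-q). -0.654*log2(0.551) = 0.562359; -0.346*log2(0.449) = 0.399704. H(P,Q) = 0.562359 + 0.399704 = 0.9621

0.9621 bits


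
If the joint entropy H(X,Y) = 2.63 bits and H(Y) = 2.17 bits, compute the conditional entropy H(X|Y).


H(X|Y) = H(X,Y) - H(Y) = 2.63 - 2.17 = 0.46

0.46 bits


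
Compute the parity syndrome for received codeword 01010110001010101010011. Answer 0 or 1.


Syndrome = XOR of all bits = 0 XOR 1 XOR 0 XOR 1 XOR 0 XOR 1 XOR 1 XOR 0 XOR 0 XOR 0 XOR 1 XOR 0 XOR 1 XOR 0 XOR 1 XOR 0 XOR 1 XOR 0 XOR 1 XOR 0 XOR 0 XOR 1 XOR 1 = 1

1


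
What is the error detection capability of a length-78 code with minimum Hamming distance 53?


Detection capability = d_min - 1 = 53 - 1 = 52

52 errors


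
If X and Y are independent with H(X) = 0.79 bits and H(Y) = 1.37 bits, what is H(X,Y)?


For independent variables, H(X,Y) = H(X) + H(Y) = 0.79 + 1.37 = 2.16

2.16 bits


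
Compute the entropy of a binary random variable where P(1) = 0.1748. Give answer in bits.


H = -p*log2(p) - (1-p)*log2(1-p). -0.1748*log2(0.1748) = 0.439836; -0.8252*log2(0.8252) = 0.228732. H = 0.439836 + 0.228732 = 0.6686

0.6686 bits


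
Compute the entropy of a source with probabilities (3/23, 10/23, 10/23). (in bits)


H = -sum(p_i * log2(p_i)). Terms: -(3/23)*log2(3/23) = 0.383296; -(10/23)*log2(10/23) = 0.522450; -(10/23)*log2(10/23) = 0.522450. H = 0.383296 + 0.522450 + 0.522450 = 1.4282

1.4282 bits


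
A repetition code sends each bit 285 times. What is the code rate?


Rate = k/n = 1/285

1/285


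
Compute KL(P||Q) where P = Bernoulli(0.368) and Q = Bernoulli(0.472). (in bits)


KL = p*log2(p/q) + (1-p)*log2((1-p)/(1-q)) = 0.368*log2(0.368/0.472) + 0.632*log2(0.632/0.528) = 0.0318

0.0318 bits


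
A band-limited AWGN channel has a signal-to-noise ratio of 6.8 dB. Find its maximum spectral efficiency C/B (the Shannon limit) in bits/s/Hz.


SNR_linear = 10^(6.8/10) = 4.7863; C/B = log2(1 + SNR_linear) = log2(1 + 4.7863) = 2.5326

2.5326 bits/s/Hz


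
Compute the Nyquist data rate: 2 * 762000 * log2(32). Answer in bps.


Rate = 2 * B * log2(M) = 2 * 762000 * 5.0 = 7620000.0

7620000.0 bps


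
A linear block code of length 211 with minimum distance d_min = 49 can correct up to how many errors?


Correction capability = floor((d-1)/2) = floor((49-1)/2) = 24

24 errors


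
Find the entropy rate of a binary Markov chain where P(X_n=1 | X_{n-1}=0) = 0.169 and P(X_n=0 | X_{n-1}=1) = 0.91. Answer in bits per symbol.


Stationary distribution: pi_0 = p10/(p01+p10) = 0.8434, pi_1 = 0.1566. Entropy rate H' = pi_0*H(p01) + pi_1*H(p10) = 0.8434*0.6554 + 0.1566*0.4365 = 0.6211

0.6211 bits/symbol


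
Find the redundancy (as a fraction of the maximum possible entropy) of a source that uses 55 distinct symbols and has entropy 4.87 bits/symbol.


H_max = log2(K) = log2(55) = 5.7814 bits/symbol. Redundancy = 1 - H/H_max = 1 - 4.87/5.7814 = 1 - 0.8424 = 0.1576

0.1576
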